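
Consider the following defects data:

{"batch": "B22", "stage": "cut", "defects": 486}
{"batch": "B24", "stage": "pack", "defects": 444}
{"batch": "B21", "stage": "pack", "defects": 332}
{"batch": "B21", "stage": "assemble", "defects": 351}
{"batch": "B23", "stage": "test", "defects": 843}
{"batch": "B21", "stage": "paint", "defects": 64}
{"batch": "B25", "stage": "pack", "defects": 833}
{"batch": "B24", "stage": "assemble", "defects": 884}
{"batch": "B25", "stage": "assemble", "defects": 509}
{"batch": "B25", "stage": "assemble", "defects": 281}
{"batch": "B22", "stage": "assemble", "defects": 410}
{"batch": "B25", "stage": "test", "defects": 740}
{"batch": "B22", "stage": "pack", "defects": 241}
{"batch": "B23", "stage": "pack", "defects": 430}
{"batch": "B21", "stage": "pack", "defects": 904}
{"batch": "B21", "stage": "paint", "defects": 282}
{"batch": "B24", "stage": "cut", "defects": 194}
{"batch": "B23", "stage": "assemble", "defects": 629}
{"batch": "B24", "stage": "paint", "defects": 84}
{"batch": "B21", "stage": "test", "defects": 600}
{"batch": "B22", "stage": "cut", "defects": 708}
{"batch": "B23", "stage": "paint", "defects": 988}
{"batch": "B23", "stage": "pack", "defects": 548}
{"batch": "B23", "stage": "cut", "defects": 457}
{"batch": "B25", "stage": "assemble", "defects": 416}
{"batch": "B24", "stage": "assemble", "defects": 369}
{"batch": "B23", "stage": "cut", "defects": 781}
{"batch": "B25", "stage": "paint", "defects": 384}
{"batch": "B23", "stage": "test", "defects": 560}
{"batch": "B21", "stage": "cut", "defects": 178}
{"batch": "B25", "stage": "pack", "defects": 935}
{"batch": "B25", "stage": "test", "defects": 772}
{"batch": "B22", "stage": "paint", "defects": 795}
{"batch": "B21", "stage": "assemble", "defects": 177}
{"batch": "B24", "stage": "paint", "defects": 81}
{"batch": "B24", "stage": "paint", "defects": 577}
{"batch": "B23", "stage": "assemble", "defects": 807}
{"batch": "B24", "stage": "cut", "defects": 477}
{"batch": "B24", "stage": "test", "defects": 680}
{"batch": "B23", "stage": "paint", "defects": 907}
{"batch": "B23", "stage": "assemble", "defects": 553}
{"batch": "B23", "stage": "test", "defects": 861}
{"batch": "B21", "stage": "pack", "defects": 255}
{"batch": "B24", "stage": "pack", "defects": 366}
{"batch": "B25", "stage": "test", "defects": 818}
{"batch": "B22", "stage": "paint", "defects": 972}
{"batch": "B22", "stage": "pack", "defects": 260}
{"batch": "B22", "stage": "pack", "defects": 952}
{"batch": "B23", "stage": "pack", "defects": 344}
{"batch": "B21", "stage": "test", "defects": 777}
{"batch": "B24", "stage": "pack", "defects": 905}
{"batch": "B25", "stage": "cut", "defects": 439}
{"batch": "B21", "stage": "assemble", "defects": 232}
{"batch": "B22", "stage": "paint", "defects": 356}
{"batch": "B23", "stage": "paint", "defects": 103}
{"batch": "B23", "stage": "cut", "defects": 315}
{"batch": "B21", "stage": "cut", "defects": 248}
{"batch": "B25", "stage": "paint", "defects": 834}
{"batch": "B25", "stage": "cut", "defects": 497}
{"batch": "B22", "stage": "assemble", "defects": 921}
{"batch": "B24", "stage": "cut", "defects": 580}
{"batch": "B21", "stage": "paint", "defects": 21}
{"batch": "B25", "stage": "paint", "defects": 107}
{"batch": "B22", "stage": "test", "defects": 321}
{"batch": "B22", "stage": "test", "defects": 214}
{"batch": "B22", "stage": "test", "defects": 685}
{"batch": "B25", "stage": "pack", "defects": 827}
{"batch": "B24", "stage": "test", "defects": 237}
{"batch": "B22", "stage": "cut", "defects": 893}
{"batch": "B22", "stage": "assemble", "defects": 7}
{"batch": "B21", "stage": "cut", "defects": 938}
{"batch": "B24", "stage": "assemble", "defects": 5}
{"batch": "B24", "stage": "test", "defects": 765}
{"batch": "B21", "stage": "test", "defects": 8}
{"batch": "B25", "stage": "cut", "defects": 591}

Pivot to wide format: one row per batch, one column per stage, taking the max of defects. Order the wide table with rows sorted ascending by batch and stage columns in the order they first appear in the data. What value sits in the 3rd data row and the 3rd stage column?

With rows sorted ascending by batch, row 3 is batch=B23. stage columns in first-appearance order: cut, pack, assemble, test, paint; column 3 is assemble.
Long rows with batch=B23, stage=assemble: max(629, 807, 553) = 807.

807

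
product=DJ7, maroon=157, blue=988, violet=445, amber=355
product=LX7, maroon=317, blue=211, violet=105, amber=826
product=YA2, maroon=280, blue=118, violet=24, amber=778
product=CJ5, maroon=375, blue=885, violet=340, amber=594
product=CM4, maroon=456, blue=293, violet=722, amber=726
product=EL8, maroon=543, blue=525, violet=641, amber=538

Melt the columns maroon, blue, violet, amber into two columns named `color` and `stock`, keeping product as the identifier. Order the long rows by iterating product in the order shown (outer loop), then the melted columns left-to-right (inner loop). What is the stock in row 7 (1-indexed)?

24 rows total (6 × 4). Row 7: index ⌊(7-1)/4⌋ = 1 into product → LX7; (7-1) mod 4 = 2 into the melted columns → violet.
So row 7 is (LX7, violet, 105); stock = 105.

105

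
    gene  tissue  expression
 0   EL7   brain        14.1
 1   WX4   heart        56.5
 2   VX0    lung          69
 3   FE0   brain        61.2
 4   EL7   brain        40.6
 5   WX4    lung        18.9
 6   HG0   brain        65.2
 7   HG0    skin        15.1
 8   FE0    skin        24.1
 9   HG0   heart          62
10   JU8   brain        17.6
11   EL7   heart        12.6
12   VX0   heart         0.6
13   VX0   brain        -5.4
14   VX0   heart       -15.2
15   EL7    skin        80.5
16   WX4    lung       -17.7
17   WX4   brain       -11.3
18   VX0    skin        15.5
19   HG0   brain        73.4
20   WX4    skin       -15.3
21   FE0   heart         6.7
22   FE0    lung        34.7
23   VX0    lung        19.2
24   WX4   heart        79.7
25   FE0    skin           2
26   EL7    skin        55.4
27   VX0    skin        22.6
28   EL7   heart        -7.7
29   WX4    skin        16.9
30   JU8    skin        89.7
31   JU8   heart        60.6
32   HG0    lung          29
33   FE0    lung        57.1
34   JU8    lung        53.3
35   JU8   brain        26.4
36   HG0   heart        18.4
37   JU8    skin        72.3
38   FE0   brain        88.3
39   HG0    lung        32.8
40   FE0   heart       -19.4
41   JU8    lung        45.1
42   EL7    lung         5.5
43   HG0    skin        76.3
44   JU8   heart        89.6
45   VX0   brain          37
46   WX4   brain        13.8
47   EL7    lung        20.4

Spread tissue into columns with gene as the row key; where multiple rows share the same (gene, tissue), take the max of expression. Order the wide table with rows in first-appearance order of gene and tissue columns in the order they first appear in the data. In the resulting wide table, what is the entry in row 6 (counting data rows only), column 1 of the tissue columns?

26.4

With rows in first-appearance order of gene, row 6 is gene=JU8. tissue columns in first-appearance order: brain, heart, lung, skin; column 1 is brain.
Long rows with gene=JU8, tissue=brain: max(17.6, 26.4) = 26.4.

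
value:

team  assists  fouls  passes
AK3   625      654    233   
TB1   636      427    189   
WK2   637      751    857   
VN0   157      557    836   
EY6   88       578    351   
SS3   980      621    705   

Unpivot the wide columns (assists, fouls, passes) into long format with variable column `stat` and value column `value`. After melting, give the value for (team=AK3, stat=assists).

Unpivoting turns each (team, wide-column) pair into one long row.
The wide cell at row AK3, column assists holds 625, so the long row (AK3, assists) has value=625.

625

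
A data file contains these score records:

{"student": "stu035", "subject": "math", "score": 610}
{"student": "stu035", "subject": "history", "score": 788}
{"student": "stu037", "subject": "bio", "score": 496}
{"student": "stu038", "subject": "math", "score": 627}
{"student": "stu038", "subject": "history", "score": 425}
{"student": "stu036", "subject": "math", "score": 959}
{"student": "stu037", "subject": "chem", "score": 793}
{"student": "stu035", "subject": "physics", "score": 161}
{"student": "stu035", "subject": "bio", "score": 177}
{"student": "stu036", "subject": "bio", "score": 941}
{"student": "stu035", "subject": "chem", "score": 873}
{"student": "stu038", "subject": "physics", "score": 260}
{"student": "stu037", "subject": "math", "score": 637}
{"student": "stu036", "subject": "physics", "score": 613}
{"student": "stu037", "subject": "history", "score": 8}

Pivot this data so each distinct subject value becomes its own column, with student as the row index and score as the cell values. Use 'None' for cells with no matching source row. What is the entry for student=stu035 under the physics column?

The long row with student=stu035, subject=physics has score=161.

161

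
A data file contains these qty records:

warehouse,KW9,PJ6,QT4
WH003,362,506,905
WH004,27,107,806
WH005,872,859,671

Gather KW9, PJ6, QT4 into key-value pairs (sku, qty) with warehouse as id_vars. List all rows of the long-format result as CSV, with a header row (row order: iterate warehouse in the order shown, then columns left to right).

warehouse,sku,qty
WH003,KW9,362
WH003,PJ6,506
WH003,QT4,905
WH004,KW9,27
WH004,PJ6,107
WH004,QT4,806
WH005,KW9,872
WH005,PJ6,859
WH005,QT4,671

Each (warehouse, column) pair becomes one row: 3 × 3 = 9 rows.
For example, (WH003, KW9) → qty=362.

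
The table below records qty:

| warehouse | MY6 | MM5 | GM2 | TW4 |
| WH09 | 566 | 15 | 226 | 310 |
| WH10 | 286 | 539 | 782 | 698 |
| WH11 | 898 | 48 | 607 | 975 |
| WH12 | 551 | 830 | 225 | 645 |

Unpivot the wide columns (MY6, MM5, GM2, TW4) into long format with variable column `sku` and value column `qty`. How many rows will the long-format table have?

4 warehouse values × 4 melted columns = 16 rows.

16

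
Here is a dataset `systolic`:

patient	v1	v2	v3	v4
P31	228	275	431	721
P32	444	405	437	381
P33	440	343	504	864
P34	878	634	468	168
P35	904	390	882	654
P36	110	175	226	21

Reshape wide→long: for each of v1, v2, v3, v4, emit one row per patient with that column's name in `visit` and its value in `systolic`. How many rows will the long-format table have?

24

6 patient values × 4 melted columns = 24 rows.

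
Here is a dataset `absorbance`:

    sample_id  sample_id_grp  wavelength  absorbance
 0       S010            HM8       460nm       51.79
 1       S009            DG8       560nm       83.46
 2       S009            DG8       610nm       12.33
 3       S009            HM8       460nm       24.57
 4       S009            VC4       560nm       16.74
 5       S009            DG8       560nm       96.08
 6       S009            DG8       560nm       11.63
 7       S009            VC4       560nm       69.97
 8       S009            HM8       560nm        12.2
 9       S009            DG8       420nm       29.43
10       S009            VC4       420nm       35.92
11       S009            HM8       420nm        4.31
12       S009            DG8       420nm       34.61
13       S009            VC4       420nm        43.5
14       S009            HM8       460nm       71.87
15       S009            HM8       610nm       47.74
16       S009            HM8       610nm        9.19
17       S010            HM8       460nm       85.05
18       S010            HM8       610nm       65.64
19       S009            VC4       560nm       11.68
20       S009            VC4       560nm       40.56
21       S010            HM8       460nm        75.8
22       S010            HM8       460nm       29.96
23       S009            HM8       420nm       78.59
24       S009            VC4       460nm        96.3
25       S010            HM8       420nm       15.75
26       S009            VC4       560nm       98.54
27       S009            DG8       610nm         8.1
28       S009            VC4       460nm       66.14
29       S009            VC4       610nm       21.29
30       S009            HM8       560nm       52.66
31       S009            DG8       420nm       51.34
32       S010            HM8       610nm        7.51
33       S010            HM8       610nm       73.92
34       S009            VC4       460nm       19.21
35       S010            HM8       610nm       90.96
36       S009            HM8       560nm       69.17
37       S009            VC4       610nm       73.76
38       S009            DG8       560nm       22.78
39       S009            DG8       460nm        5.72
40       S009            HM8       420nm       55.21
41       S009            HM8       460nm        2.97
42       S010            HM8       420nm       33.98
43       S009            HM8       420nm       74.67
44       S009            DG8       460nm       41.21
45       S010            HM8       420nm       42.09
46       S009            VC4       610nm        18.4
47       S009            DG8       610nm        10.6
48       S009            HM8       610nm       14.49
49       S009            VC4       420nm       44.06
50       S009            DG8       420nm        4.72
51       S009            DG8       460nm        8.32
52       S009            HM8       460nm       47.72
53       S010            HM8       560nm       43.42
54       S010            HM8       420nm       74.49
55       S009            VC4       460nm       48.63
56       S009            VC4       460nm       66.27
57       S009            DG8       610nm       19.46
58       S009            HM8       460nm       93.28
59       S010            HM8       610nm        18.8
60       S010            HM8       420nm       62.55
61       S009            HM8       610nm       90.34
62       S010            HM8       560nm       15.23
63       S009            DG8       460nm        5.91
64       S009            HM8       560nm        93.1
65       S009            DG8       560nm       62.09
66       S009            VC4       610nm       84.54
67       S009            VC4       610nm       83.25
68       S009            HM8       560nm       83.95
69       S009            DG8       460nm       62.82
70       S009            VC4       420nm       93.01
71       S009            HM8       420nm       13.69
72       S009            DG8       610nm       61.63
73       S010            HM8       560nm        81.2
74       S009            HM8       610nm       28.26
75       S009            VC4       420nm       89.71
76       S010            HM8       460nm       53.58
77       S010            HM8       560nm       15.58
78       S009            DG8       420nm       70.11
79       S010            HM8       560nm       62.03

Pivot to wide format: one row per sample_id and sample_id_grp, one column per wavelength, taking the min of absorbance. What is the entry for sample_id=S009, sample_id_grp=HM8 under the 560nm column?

12.2

Rows with sample_id=S009, sample_id_grp=HM8 and wavelength=560nm: absorbance values are 12.2, 52.66, 69.17, 93.1, 83.95.
min(12.2, 52.66, 69.17, 93.1, 83.95) = 12.2.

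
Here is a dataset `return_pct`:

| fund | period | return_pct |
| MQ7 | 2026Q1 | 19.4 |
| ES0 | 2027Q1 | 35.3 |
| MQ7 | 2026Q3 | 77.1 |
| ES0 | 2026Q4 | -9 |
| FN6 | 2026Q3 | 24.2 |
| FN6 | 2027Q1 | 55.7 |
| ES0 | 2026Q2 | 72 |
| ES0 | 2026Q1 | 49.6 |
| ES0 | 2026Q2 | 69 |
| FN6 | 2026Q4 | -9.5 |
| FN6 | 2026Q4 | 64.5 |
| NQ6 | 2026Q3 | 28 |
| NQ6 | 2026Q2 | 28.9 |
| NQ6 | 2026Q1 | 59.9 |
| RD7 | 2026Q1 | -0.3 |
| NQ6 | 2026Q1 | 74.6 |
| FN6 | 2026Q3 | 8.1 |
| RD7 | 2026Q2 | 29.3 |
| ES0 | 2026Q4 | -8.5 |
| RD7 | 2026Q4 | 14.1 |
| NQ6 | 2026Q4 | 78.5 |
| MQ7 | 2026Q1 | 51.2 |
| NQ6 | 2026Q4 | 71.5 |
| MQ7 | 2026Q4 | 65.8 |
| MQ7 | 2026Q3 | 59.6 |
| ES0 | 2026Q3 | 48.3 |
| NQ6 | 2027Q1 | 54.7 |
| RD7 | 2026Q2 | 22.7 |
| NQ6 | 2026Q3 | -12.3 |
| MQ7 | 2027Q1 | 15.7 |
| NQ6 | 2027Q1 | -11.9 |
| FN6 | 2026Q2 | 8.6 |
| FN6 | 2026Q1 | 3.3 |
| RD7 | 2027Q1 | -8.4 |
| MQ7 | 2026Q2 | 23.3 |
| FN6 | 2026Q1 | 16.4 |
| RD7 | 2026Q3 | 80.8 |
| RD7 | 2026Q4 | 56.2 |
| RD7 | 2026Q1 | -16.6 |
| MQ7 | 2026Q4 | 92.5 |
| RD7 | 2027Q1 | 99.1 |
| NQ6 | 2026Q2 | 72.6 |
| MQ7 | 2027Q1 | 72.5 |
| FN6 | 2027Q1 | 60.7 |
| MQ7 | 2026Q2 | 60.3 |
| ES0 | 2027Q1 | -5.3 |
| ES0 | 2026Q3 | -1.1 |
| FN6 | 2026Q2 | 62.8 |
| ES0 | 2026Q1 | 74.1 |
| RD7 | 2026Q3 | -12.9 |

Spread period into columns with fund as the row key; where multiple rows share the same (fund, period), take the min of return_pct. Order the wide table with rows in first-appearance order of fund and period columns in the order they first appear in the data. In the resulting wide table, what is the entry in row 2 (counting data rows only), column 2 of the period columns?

With rows in first-appearance order of fund, row 2 is fund=ES0. period columns in first-appearance order: 2026Q1, 2027Q1, 2026Q3, 2026Q4, 2026Q2; column 2 is 2027Q1.
Long rows with fund=ES0, period=2027Q1: min(35.3, -5.3) = -5.3.

-5.3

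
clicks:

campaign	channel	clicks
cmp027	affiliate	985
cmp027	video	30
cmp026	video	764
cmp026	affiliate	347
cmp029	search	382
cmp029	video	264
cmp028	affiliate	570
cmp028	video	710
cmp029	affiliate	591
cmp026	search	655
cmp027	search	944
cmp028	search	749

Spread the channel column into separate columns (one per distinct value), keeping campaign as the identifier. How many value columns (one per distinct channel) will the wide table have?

3

3 distinct channel values: affiliate, search, video.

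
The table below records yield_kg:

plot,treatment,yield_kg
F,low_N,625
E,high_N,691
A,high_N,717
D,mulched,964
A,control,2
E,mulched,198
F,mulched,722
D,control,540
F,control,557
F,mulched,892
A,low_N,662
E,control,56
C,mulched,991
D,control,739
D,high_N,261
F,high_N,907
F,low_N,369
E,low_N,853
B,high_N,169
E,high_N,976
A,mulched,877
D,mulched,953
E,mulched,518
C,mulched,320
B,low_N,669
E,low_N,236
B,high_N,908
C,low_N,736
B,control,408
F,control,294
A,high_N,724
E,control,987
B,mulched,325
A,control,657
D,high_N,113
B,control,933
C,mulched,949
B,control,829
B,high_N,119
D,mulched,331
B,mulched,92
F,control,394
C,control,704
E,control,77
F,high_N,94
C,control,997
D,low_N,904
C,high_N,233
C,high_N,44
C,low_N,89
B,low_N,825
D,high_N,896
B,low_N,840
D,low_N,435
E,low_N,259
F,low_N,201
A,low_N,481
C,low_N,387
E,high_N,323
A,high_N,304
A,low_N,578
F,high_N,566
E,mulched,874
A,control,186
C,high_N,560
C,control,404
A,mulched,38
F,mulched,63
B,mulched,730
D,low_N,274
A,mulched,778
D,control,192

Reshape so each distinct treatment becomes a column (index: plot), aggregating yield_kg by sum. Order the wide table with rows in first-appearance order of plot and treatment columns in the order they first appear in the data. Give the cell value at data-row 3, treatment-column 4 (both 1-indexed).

845

With rows in first-appearance order of plot, row 3 is plot=A. treatment columns in first-appearance order: low_N, high_N, mulched, control; column 4 is control.
Long rows with plot=A, treatment=control: 2 + 657 + 186 = 845.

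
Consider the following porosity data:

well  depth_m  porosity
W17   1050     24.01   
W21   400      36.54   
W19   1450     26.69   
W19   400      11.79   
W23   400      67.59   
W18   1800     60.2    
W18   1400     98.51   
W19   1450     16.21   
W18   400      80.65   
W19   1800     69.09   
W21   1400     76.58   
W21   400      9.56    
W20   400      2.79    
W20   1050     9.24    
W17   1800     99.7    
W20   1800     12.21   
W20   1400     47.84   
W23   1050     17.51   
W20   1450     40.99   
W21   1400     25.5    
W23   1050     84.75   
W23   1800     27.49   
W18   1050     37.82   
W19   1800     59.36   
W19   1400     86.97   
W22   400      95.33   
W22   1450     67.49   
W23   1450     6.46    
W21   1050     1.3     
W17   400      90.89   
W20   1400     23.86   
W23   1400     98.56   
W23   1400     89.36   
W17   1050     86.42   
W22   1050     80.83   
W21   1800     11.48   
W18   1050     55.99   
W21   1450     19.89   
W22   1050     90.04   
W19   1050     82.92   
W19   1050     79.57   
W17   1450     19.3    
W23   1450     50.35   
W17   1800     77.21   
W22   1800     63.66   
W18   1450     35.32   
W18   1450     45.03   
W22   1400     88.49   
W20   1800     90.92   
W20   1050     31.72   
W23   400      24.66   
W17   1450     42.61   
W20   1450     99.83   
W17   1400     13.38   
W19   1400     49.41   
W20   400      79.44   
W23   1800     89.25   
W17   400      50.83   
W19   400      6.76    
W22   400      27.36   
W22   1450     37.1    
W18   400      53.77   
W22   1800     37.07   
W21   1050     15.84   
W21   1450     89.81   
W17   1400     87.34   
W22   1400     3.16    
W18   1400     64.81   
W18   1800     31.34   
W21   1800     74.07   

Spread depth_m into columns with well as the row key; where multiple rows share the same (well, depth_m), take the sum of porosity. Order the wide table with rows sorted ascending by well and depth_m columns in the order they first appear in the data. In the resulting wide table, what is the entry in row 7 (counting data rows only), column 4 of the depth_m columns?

116.74

With rows sorted ascending by well, row 7 is well=W23. depth_m columns in first-appearance order: 1050, 400, 1450, 1800, 1400; column 4 is 1800.
Long rows with well=W23, depth_m=1800: 27.49 + 89.25 = 116.74.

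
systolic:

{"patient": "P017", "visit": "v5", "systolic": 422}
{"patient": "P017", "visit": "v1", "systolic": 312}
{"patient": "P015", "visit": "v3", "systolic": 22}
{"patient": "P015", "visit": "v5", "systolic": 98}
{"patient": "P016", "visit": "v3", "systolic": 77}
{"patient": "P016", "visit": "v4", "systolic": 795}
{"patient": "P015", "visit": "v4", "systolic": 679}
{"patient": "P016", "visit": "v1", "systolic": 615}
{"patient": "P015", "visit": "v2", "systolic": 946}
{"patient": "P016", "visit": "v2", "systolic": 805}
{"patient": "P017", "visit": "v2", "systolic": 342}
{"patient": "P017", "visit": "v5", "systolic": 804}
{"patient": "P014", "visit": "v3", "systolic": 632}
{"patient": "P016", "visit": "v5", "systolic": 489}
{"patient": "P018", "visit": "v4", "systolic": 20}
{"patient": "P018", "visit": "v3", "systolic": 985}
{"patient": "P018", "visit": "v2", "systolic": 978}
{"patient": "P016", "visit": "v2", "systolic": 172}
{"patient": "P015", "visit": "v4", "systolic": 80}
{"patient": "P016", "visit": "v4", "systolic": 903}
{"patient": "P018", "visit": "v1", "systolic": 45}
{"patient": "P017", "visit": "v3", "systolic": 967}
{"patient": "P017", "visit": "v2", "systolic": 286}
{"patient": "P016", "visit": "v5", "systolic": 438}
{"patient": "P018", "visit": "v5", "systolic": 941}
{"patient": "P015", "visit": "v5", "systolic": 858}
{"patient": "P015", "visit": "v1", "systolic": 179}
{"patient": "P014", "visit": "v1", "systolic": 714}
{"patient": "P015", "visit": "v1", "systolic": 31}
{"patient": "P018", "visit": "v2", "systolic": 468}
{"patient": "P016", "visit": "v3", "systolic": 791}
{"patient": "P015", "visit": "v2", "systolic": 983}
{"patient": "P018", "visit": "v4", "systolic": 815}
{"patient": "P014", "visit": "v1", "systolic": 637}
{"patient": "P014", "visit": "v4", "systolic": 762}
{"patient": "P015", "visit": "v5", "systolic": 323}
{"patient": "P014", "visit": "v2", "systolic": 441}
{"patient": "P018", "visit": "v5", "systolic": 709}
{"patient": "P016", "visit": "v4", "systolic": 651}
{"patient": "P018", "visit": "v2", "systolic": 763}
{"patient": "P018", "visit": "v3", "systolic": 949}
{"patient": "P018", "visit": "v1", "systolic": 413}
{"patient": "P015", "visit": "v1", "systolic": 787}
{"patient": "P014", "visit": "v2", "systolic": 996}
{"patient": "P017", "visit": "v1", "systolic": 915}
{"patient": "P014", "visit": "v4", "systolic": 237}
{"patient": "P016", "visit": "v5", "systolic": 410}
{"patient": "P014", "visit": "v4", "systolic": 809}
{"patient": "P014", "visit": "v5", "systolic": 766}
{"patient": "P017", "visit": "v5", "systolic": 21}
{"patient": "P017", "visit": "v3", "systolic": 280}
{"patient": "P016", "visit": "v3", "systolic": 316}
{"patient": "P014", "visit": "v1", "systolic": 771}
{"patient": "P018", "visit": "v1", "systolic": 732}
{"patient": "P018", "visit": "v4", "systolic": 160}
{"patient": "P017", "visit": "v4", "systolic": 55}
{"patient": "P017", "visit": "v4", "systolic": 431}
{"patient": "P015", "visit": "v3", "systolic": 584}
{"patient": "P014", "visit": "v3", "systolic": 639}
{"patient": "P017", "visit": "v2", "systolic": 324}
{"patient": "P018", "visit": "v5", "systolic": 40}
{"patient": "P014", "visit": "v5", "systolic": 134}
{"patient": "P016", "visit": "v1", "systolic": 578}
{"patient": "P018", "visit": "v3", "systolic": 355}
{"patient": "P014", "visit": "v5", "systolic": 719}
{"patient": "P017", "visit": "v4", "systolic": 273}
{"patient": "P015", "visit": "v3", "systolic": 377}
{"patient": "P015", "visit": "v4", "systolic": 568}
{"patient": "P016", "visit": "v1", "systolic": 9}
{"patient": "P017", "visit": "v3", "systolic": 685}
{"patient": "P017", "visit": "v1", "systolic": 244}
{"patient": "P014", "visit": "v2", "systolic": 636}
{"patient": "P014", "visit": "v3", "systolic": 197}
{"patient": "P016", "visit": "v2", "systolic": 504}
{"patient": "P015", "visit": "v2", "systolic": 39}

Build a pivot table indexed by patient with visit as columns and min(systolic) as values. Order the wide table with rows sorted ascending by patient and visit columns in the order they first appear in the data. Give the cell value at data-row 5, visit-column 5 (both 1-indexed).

With rows sorted ascending by patient, row 5 is patient=P018. visit columns in first-appearance order: v5, v1, v3, v4, v2; column 5 is v2.
Long rows with patient=P018, visit=v2: min(978, 468, 763) = 468.

468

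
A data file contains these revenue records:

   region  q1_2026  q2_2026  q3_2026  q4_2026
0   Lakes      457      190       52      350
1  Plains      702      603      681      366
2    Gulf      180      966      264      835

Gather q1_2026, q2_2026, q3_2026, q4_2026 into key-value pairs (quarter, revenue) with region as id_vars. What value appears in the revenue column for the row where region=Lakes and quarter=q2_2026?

Unpivoting turns each (region, wide-column) pair into one long row.
The wide cell at row Lakes, column q2_2026 holds 190, so the long row (Lakes, q2_2026) has revenue=190.

190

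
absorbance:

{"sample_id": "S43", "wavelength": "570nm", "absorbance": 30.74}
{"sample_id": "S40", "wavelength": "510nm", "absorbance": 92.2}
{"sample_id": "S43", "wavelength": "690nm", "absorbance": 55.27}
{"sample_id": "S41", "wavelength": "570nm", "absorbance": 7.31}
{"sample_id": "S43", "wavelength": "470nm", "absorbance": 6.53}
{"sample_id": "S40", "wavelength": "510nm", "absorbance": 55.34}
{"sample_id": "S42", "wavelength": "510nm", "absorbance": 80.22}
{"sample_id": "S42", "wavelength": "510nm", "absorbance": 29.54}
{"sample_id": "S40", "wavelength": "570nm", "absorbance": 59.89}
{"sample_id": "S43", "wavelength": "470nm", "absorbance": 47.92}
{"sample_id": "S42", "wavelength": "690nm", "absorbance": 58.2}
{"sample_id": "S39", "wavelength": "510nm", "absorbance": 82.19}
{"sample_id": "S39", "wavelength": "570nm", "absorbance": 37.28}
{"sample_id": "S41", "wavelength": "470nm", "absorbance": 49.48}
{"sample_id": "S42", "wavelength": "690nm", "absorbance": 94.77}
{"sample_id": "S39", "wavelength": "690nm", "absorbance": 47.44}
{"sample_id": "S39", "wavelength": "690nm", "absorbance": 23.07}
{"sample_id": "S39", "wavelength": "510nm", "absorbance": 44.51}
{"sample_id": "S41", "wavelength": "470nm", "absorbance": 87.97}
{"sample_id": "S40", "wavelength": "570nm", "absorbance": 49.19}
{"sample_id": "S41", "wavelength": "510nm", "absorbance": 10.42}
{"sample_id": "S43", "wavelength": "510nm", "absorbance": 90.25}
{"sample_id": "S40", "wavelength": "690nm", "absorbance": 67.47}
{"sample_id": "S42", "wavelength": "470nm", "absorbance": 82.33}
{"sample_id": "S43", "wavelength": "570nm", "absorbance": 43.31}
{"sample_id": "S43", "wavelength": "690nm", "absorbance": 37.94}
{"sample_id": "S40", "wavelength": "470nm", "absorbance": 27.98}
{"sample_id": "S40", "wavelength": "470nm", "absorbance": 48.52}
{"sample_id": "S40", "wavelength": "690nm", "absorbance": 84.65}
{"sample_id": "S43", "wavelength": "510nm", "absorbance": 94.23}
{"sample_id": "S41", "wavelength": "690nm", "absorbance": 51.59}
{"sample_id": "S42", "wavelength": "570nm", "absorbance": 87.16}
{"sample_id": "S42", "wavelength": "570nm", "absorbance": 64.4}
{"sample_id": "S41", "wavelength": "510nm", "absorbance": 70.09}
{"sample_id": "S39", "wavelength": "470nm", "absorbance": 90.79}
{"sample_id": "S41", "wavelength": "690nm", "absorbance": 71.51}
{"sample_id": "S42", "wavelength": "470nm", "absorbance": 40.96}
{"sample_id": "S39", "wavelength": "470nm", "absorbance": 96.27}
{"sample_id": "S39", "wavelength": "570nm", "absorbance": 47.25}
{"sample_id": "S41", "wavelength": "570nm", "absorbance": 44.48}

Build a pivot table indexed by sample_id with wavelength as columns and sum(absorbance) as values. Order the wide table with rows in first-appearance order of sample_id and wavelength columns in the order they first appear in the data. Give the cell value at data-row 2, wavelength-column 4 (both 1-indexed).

With rows in first-appearance order of sample_id, row 2 is sample_id=S40. wavelength columns in first-appearance order: 570nm, 510nm, 690nm, 470nm; column 4 is 470nm.
Long rows with sample_id=S40, wavelength=470nm: 27.98 + 48.52 = 76.50.

76.50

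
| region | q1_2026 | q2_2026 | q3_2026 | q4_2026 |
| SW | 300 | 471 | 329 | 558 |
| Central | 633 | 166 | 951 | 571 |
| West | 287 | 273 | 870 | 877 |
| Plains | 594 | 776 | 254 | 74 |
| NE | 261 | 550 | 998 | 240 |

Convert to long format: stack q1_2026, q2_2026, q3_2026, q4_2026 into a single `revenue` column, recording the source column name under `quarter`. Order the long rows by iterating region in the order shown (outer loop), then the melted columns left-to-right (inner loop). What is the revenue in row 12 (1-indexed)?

20 rows total (5 × 4). Row 12: index ⌊(12-1)/4⌋ = 2 into region → West; (12-1) mod 4 = 3 into the melted columns → q4_2026.
So row 12 is (West, q4_2026, 877); revenue = 877.

877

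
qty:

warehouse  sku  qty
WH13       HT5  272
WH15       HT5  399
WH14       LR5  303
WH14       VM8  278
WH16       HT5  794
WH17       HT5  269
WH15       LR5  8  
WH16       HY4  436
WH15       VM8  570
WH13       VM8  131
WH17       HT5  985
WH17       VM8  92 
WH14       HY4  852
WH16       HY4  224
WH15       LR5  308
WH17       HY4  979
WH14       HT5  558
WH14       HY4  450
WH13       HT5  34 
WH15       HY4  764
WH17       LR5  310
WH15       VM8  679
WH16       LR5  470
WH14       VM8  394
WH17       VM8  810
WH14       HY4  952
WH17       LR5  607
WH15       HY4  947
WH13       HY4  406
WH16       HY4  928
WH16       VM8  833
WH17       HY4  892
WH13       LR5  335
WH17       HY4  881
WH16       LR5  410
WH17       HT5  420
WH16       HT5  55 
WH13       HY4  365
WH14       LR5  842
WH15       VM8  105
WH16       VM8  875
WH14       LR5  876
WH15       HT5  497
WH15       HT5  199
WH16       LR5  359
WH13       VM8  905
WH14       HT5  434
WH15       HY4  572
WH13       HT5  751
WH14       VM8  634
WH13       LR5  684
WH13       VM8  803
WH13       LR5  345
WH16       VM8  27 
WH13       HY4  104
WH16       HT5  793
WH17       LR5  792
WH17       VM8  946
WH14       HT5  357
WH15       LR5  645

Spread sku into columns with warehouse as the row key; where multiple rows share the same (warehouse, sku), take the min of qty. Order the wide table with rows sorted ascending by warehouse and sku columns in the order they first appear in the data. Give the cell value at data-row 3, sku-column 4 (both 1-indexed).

With rows sorted ascending by warehouse, row 3 is warehouse=WH15. sku columns in first-appearance order: HT5, LR5, VM8, HY4; column 4 is HY4.
Long rows with warehouse=WH15, sku=HY4: min(764, 947, 572) = 572.

572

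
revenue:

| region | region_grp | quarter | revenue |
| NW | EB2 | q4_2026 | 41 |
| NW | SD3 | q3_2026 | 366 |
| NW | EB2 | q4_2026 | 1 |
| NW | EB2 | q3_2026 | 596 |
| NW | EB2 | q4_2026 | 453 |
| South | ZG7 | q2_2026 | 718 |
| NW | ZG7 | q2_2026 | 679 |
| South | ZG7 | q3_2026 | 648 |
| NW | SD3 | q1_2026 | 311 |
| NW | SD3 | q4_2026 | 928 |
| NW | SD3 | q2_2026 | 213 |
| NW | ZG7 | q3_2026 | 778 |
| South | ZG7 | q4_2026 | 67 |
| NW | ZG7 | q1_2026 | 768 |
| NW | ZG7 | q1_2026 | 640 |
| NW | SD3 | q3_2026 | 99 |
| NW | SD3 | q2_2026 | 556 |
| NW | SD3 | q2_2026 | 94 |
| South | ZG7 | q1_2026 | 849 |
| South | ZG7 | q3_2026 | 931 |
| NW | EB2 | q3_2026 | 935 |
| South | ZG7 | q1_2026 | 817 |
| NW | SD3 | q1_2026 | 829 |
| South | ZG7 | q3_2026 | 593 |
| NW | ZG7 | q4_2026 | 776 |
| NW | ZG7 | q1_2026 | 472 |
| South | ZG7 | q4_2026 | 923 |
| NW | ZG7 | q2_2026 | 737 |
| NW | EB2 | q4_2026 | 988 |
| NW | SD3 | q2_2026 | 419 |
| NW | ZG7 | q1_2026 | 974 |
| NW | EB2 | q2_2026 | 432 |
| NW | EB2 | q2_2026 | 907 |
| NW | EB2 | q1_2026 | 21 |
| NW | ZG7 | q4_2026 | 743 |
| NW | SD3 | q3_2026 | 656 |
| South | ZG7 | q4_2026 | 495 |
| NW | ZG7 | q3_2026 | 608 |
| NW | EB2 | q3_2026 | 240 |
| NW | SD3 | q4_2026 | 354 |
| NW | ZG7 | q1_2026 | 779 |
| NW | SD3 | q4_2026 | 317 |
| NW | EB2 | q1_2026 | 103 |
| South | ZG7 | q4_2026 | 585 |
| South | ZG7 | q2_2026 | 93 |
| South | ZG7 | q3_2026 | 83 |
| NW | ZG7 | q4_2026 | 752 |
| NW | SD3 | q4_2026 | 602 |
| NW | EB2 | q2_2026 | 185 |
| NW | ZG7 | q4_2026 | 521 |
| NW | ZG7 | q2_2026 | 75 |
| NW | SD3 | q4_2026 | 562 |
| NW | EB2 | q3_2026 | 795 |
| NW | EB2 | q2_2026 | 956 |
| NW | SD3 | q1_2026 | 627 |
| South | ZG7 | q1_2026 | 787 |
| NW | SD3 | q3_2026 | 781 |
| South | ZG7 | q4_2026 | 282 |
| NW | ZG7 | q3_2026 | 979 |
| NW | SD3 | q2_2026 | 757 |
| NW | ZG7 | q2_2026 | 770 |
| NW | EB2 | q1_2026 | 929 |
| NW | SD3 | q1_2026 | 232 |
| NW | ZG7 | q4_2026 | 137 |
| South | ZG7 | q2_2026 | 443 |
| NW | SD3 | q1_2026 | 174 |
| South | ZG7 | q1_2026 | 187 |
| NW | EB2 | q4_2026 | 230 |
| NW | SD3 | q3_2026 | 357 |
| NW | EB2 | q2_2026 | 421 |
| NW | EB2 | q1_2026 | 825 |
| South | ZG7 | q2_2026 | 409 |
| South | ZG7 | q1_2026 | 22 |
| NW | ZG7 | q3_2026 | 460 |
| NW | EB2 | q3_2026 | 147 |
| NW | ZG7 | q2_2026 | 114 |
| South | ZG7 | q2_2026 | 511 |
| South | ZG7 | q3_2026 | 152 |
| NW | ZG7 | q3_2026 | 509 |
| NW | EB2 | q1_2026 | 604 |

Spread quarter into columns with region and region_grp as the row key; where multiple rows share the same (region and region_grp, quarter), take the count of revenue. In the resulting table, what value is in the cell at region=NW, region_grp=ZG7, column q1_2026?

Rows with region=NW, region_grp=ZG7 and quarter=q1_2026: revenue values are 768, 640, 472, 974, 779.
5 rows match — count = 5.

5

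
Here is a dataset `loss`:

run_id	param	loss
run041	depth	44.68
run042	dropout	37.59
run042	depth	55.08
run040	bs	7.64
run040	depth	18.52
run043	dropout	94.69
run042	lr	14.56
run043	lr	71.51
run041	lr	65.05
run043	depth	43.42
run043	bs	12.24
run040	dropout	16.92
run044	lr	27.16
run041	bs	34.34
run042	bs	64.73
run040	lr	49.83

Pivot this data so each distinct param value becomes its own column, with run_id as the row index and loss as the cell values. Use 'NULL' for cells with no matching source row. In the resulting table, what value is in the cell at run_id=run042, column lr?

The long row with run_id=run042, param=lr has loss=14.56.

14.56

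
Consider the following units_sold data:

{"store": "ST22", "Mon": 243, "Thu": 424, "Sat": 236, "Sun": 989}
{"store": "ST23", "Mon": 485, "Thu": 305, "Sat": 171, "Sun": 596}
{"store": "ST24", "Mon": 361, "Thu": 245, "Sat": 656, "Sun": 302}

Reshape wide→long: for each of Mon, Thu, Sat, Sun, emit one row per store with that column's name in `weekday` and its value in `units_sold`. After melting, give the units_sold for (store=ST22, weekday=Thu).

424

Unpivoting turns each (store, wide-column) pair into one long row.
The wide cell at row ST22, column Thu holds 424, so the long row (ST22, Thu) has units_sold=424.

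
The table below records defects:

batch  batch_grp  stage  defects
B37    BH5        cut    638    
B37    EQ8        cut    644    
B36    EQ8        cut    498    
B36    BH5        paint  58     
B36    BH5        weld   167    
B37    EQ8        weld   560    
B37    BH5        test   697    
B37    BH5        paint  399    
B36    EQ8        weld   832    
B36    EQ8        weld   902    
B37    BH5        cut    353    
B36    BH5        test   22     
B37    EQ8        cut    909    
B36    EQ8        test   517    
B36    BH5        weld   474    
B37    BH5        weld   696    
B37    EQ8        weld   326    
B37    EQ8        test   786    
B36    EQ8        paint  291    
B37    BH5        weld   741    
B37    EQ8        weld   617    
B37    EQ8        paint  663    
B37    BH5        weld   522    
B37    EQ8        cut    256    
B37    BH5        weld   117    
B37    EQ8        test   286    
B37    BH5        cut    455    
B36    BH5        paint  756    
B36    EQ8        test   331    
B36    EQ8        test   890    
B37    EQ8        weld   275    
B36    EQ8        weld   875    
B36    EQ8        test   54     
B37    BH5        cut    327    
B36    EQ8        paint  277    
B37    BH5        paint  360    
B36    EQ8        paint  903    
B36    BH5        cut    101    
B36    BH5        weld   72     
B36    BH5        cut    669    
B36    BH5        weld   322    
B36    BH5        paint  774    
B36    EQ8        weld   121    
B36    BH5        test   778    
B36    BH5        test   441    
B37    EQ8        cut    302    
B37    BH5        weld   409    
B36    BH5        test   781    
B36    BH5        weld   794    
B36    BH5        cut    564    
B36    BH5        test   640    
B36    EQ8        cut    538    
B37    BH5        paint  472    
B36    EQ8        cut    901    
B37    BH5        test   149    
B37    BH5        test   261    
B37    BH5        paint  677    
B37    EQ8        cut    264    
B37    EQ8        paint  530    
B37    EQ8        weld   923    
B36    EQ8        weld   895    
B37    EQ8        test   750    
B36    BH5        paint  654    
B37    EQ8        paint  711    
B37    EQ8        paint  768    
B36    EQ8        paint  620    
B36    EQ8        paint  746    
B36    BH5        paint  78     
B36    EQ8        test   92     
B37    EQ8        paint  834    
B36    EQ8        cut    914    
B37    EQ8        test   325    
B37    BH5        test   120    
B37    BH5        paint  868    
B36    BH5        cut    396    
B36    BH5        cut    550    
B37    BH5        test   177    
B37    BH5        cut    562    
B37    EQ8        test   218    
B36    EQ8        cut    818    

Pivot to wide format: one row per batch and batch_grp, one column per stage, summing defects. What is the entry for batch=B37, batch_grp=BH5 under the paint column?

2776

Rows with batch=B37, batch_grp=BH5 and stage=paint: defects values are 399, 360, 472, 677, 868.
399 + 360 + 472 + 677 + 868 = 2776.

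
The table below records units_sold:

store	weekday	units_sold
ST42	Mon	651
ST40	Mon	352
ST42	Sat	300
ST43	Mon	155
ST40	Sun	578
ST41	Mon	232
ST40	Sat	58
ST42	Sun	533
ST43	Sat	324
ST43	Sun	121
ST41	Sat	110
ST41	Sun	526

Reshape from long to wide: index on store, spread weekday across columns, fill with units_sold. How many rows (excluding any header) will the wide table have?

4 distinct store values → 4 rows.

4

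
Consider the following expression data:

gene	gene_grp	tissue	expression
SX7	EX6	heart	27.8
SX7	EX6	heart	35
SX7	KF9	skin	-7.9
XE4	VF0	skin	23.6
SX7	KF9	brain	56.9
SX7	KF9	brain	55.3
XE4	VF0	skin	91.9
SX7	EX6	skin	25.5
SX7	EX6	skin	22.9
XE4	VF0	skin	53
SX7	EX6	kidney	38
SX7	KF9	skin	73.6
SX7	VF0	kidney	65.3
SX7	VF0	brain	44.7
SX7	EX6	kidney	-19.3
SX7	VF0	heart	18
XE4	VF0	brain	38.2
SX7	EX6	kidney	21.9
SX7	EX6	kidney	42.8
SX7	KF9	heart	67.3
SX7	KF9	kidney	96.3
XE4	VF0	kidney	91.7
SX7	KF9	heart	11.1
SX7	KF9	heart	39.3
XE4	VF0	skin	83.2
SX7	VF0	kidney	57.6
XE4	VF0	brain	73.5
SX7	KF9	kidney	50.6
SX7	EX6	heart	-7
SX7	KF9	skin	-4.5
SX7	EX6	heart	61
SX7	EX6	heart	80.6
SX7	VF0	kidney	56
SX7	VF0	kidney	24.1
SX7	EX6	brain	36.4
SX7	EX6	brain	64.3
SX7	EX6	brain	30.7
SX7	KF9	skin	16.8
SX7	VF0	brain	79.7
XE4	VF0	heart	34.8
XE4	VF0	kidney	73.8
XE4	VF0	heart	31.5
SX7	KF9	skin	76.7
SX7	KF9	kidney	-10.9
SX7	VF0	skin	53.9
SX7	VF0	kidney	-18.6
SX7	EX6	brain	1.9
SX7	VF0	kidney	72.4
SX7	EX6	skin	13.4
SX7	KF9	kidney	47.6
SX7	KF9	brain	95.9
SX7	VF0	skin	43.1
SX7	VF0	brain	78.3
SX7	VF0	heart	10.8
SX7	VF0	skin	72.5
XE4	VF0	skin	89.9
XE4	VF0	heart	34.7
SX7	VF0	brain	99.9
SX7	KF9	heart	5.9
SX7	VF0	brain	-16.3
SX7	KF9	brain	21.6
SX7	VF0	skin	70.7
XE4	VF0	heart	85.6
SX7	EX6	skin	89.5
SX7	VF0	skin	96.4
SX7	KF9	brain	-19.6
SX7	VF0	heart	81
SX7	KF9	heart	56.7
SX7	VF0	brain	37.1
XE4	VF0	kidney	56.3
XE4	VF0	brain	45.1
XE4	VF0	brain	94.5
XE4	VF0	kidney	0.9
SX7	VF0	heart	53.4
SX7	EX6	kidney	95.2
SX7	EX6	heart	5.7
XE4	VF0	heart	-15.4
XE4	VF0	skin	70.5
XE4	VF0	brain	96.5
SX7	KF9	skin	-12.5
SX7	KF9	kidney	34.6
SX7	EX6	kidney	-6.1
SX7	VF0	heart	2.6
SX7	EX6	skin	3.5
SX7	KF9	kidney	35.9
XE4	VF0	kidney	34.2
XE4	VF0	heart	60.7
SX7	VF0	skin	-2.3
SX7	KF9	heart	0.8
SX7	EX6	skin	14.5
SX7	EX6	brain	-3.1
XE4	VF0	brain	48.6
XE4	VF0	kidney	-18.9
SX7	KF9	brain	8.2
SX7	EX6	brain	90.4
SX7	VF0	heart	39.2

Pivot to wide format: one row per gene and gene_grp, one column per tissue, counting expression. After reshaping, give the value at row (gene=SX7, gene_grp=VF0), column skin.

6

Rows with gene=SX7, gene_grp=VF0 and tissue=skin: expression values are 53.9, 43.1, 72.5, 70.7, 96.4, -2.3.
6 rows match — count = 6.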